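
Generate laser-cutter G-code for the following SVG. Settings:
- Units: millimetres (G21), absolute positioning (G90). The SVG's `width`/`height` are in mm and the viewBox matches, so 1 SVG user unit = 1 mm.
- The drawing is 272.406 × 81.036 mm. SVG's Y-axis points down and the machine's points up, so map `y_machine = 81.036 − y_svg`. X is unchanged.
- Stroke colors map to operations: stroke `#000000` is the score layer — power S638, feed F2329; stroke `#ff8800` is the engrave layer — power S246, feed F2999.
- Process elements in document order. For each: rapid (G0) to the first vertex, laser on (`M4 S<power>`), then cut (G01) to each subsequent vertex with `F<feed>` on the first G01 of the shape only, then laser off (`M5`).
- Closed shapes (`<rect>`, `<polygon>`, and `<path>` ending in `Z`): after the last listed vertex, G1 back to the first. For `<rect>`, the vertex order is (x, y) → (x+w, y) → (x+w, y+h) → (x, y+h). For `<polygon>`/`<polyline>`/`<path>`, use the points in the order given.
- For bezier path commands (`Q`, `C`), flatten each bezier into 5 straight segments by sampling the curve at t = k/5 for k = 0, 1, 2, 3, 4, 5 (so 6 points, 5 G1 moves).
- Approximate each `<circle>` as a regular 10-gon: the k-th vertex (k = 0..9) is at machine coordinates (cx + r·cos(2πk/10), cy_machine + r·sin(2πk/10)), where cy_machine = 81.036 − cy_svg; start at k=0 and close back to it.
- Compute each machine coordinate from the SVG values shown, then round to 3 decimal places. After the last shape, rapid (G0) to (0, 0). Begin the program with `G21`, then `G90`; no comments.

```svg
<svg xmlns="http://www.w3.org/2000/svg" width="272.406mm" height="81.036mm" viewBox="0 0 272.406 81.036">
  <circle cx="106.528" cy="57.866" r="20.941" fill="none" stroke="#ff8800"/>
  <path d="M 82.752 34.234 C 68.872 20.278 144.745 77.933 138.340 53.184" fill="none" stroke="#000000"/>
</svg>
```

Since the viewBox matches the mm dimensions, user units are millimetres directly. The only transform is the Y-flip y_m = 81.036 − y_svg.

Shape 1 is a circle drawn with `<circle>`. Its stroke #ff8800 means engrave at S246, F2999. After flipping Y the toolpath is (127.469,23.170) → (123.470,35.479) → (112.999,43.086) → (100.057,43.086) → (89.586,35.479) → (85.587,23.170) → (89.586,10.861) → (100.057,3.254) → (112.999,3.254) → (123.470,10.861) → (127.469,23.170), returning to the start.

Shape 2 is a cubic bezier drawn with `<path>`. Its stroke #000000 means score at S638, F2329. After flipping Y the toolpath is (82.752,46.802) → (83.818,47.814) → (98.167,39.033) → (117.543,27.850) → (133.686,21.659) → (138.340,27.852).

G21
G90
G0 X127.469 Y23.170
M4 S246
G01 X123.470 Y35.479 F2999
G01 X112.999 Y43.086
G01 X100.057 Y43.086
G01 X89.586 Y35.479
G01 X85.587 Y23.170
G01 X89.586 Y10.861
G01 X100.057 Y3.254
G01 X112.999 Y3.254
G01 X123.470 Y10.861
G01 X127.469 Y23.170
M5
G0 X82.752 Y46.802
M4 S638
G01 X83.818 Y47.814 F2329
G01 X98.167 Y39.033
G01 X117.543 Y27.850
G01 X133.686 Y21.659
G01 X138.340 Y27.852
M5
G0 X0.000 Y0.000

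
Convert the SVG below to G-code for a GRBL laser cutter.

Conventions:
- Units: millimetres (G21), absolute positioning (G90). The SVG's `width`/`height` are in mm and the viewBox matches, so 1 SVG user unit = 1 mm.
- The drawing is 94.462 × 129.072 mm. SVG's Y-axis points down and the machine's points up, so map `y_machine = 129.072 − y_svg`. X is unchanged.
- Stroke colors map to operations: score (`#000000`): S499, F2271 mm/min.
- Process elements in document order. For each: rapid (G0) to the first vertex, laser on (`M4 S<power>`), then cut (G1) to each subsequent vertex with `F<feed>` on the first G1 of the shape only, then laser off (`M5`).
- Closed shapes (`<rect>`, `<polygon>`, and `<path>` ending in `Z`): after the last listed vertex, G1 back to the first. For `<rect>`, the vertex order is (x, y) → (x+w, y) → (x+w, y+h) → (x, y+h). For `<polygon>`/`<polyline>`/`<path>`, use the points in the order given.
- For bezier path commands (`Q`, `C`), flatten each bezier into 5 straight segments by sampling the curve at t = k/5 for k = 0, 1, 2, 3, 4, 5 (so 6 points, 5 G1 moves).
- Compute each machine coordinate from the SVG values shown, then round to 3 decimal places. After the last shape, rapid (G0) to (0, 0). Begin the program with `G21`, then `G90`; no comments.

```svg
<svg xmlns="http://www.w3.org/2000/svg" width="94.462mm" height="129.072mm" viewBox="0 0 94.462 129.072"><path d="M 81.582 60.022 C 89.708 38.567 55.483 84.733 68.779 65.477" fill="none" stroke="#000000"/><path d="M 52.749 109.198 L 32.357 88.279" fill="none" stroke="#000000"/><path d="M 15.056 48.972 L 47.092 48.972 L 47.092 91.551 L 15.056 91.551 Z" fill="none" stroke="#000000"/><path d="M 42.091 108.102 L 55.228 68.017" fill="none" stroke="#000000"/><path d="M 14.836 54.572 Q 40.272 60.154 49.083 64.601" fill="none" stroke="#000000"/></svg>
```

viewBox `0 0 94.462 129.072` with mm width/height → 1 unit = 1 mm. Flip: y_m = 129.072 − y_svg.

**Shape 1** — `<path>` cubic bezier, stroke `#000000` → score (S499, F2271). Control points (SVG): P0=(81.582,60.022), P1=(89.708,38.567), P2=(55.483,84.733), P3=(68.779,65.477); sampled at t=k/5. Machine vertices: (81.582,69.050) → (82.094,74.873) → (76.757,70.853) → (69.882,63.376) → (65.785,58.828) → (68.779,63.595). Open path.

**Shape 2** — `<path>` line segment, stroke `#000000` → score (S499, F2271). Machine vertices: (52.749,19.874) → (32.357,40.793). Open path.

**Shape 3** — `<path>` rectangle, stroke `#000000` → score (S499, F2271). Machine vertices: (15.056,80.100) → (47.092,80.100) → (47.092,37.521) → (15.056,37.521) → (15.056,80.100). Closed: final G1 returns to the first vertex.

**Shape 4** — `<path>` line segment, stroke `#000000` → score (S499, F2271). Machine vertices: (42.091,20.970) → (55.228,61.055). Open path.

**Shape 5** — `<path>` quadratic bezier, stroke `#000000` → score (S499, F2271). Control points (SVG): P0=(14.836,54.572), P1=(40.272,60.154), P2=(49.083,64.601); sampled at t=k/5. Machine vertices: (14.836,74.500) → (24.345,72.313) → (32.525,70.216) → (39.374,68.210) → (44.894,66.295) → (49.083,64.471). Open path.

G21
G90
G0 X81.582 Y69.050
M4 S499
G1 X82.094 Y74.873 F2271
G1 X76.757 Y70.853
G1 X69.882 Y63.376
G1 X65.785 Y58.828
G1 X68.779 Y63.595
M5
G0 X52.749 Y19.874
M4 S499
G1 X32.357 Y40.793 F2271
M5
G0 X15.056 Y80.100
M4 S499
G1 X47.092 Y80.100 F2271
G1 X47.092 Y37.521
G1 X15.056 Y37.521
G1 X15.056 Y80.100
M5
G0 X42.091 Y20.970
M4 S499
G1 X55.228 Y61.055 F2271
M5
G0 X14.836 Y74.500
M4 S499
G1 X24.345 Y72.313 F2271
G1 X32.525 Y70.216
G1 X39.374 Y68.210
G1 X44.894 Y66.295
G1 X49.083 Y64.471
M5
G0 X0.000 Y0.000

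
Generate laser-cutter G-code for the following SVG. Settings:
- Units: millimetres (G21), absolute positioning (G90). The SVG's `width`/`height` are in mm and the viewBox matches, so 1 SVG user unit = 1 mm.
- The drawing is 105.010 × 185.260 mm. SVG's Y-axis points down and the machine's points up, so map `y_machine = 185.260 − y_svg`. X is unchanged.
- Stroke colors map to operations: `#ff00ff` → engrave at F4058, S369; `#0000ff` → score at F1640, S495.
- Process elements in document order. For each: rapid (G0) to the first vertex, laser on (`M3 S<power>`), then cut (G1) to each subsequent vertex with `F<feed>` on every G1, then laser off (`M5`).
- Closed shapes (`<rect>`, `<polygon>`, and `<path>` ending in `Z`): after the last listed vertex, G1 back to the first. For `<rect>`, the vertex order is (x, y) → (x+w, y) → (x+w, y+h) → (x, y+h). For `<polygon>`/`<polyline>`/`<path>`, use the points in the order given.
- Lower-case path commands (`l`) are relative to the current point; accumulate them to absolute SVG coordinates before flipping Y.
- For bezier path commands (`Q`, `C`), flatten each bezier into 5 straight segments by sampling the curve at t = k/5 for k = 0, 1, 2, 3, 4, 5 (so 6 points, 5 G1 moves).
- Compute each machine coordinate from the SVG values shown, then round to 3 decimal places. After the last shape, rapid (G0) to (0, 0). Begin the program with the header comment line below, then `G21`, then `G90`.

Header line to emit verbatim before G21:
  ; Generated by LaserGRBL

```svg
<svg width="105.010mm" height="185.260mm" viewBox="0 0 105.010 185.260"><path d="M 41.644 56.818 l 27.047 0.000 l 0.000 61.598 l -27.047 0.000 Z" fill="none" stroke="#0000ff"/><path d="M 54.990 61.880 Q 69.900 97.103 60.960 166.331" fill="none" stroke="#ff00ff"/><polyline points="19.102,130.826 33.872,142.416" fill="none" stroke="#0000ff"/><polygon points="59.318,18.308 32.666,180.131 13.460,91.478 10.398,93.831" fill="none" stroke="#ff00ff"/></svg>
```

Since the viewBox matches the mm dimensions, user units are millimetres directly. The only transform is the Y-flip y_m = 185.260 − y_svg.

Shape 1 is a rectangle drawn with `<path>`. Its stroke #0000ff means score at S495, F1640. After flipping Y the toolpath is (41.644,128.442) → (68.691,128.442) → (68.691,66.844) → (41.644,66.844) → (41.644,128.442), returning to the start.

Shape 2 is a quadratic bezier drawn with `<path>`. Its stroke #ff00ff means engrave at S369, F4058. After flipping Y the toolpath is (54.990,123.380) → (60.000,107.931) → (63.102,89.761) → (64.296,68.871) → (63.582,45.260) → (60.960,18.929).

Shape 3 is a line segment drawn with `<polyline>`. Its stroke #0000ff means score at S495, F1640. After flipping Y the toolpath is (19.102,54.434) → (33.872,42.844).

Shape 4 is a closed polygon drawn with `<polygon>`. Its stroke #ff00ff means engrave at S369, F4058. After flipping Y the toolpath is (59.318,166.952) → (32.666,5.129) → (13.460,93.782) → (10.398,91.429) → (59.318,166.952), returning to the start.

; Generated by LaserGRBL
G21
G90
G0 X41.644 Y128.442
M3 S495
G1 X68.691 Y128.442 F1640
G1 X68.691 Y66.844 F1640
G1 X41.644 Y66.844 F1640
G1 X41.644 Y128.442 F1640
M5
G0 X54.990 Y123.380
M3 S369
G1 X60.000 Y107.931 F4058
G1 X63.102 Y89.761 F4058
G1 X64.296 Y68.871 F4058
G1 X63.582 Y45.260 F4058
G1 X60.960 Y18.929 F4058
M5
G0 X19.102 Y54.434
M3 S495
G1 X33.872 Y42.844 F1640
M5
G0 X59.318 Y166.952
M3 S369
G1 X32.666 Y5.129 F4058
G1 X13.460 Y93.782 F4058
G1 X10.398 Y91.429 F4058
G1 X59.318 Y166.952 F4058
M5
G0 X0.000 Y0.000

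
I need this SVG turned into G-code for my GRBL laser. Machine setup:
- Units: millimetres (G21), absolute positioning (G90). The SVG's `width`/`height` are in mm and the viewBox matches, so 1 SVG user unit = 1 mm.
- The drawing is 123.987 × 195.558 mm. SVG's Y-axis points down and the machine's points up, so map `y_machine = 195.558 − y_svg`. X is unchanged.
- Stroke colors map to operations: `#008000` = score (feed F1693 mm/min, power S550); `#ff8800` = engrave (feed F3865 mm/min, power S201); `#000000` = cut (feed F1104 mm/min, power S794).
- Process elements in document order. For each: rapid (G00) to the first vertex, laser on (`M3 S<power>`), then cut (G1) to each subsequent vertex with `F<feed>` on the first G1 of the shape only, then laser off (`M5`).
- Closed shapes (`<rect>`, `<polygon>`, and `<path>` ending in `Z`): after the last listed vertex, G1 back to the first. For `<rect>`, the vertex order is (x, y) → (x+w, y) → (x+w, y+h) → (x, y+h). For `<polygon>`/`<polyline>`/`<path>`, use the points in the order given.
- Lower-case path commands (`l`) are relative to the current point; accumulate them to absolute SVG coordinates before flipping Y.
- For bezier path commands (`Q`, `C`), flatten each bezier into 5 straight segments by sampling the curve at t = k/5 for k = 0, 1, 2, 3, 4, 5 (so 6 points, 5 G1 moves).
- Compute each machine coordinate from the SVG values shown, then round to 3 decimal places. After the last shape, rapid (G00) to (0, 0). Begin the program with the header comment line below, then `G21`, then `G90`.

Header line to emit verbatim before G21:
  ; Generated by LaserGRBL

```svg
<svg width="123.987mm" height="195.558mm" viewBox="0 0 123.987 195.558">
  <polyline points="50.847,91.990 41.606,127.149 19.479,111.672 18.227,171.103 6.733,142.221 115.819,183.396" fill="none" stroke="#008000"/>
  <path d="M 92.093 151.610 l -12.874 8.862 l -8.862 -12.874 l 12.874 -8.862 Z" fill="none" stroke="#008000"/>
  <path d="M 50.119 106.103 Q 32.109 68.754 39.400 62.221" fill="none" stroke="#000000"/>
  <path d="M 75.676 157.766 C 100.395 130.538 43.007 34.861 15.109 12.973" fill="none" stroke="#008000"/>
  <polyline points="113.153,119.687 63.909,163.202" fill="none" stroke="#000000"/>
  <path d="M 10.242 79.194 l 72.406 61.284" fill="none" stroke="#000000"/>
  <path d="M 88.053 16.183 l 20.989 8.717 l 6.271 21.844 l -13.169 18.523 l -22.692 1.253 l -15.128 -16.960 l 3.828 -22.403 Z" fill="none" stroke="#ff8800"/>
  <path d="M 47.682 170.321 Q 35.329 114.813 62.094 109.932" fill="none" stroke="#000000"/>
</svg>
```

; Generated by LaserGRBL
G21
G90
G00 X50.847 Y103.568
M3 S550
G1 X41.606 Y68.409 F1693
G1 X19.479 Y83.886
G1 X18.227 Y24.455
G1 X6.733 Y53.337
G1 X115.819 Y12.162
M5
G00 X92.093 Y43.948
M3 S550
G1 X79.219 Y35.086 F1693
G1 X70.357 Y47.960
G1 X83.231 Y56.822
G1 X92.093 Y43.948
M5
G00 X50.119 Y89.455
M3 S794
G1 X43.927 Y103.162 F1104
G1 X39.759 Y114.404
G1 X37.615 Y123.180
G1 X37.496 Y129.491
G1 X39.400 Y133.337
M5
G00 X75.676 Y37.792
M3 S550
G1 X81.547 Y61.205 F1693
G1 X73.070 Y94.218
G1 X55.600 Y130.004
G1 X34.494 Y161.735
G1 X15.109 Y182.585
M5
G00 X113.153 Y75.871
M3 S794
G1 X63.909 Y32.356 F1104
M5
G00 X10.242 Y116.364
M3 S794
G1 X82.648 Y55.080 F1104
M5
G00 X88.053 Y179.375
M3 S201
G1 X109.042 Y170.658 F3865
G1 X115.313 Y148.814
G1 X102.144 Y130.291
G1 X79.452 Y129.038
G1 X64.324 Y145.998
G1 X68.152 Y168.401
G1 X88.053 Y179.375
M5
G00 X47.682 Y25.237
M3 S794
G1 X44.306 Y45.415 F1104
G1 X44.058 Y61.543
G1 X46.941 Y73.621
G1 X52.953 Y81.649
G1 X62.094 Y85.626
M5
G00 X0.000 Y0.000

Since the viewBox matches the mm dimensions, user units are millimetres directly. The only transform is the Y-flip y_m = 195.558 − y_svg.

Shape 1 is a open polyline drawn with `<polyline>`. Its stroke #008000 means score at S550, F1693. After flipping Y the toolpath is (50.847,103.568) → (41.606,68.409) → (19.479,83.886) → (18.227,24.455) → (6.733,53.337) → (115.819,12.162).

Shape 2 is a regular polygon drawn with `<path>`. Its stroke #008000 means score at S550, F1693. After flipping Y the toolpath is (92.093,43.948) → (79.219,35.086) → (70.357,47.960) → (83.231,56.822) → (92.093,43.948), returning to the start.

Shape 3 is a quadratic bezier drawn with `<path>`. Its stroke #000000 means cut at S794, F1104. After flipping Y the toolpath is (50.119,89.455) → (43.927,103.162) → (39.759,114.404) → (37.615,123.180) → (37.496,129.491) → (39.400,133.337).

Shape 4 is a cubic bezier drawn with `<path>`. Its stroke #008000 means score at S550, F1693. After flipping Y the toolpath is (75.676,37.792) → (81.547,61.205) → (73.070,94.218) → (55.600,130.004) → (34.494,161.735) → (15.109,182.585).

Shape 5 is a line segment drawn with `<polyline>`. Its stroke #000000 means cut at S794, F1104. After flipping Y the toolpath is (113.153,75.871) → (63.909,32.356).

Shape 6 is a line segment drawn with `<path>`. Its stroke #000000 means cut at S794, F1104. After flipping Y the toolpath is (10.242,116.364) → (82.648,55.080).

Shape 7 is a regular polygon drawn with `<path>`. Its stroke #ff8800 means engrave at S201, F3865. After flipping Y the toolpath is (88.053,179.375) → (109.042,170.658) → (115.313,148.814) → (102.144,130.291) → (79.452,129.038) → (64.324,145.998) → (68.152,168.401) → (88.053,179.375), returning to the start.

Shape 8 is a quadratic bezier drawn with `<path>`. Its stroke #000000 means cut at S794, F1104. After flipping Y the toolpath is (47.682,25.237) → (44.306,45.415) → (44.058,61.543) → (46.941,73.621) → (52.953,81.649) → (62.094,85.626).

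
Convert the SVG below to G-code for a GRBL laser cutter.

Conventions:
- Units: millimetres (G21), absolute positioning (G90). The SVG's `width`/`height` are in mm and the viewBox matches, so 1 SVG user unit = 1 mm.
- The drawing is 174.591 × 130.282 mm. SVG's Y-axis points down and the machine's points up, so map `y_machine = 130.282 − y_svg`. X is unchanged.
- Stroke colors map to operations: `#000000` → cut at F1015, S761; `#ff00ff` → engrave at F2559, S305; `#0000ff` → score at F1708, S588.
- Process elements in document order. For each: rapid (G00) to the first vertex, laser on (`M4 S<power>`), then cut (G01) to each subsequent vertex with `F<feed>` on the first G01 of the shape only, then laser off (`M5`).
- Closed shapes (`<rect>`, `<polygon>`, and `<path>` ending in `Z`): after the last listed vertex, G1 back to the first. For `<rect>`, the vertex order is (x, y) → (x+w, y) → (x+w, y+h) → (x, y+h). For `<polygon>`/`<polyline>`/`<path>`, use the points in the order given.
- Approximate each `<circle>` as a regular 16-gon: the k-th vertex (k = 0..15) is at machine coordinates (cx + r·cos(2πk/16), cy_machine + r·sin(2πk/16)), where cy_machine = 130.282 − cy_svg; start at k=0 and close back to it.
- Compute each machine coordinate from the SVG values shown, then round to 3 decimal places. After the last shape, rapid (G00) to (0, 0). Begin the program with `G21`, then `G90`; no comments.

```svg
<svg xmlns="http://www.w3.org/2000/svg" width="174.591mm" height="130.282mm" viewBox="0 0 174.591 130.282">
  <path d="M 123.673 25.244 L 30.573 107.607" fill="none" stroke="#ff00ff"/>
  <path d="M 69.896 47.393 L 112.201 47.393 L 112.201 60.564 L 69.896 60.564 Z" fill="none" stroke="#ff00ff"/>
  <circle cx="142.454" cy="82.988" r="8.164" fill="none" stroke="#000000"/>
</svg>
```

1 u = 1 mm; y_m = 130.282 − y.

[1] `<path>` line segment, #ff00ff→engrave S305 F2559: (123.673,105.038) → (30.573,22.675)

[2] `<path>` rectangle, #ff00ff→engrave S305 F2559: (69.896,82.889) → (112.201,82.889) → (112.201,69.718) → (69.896,69.718) → (69.896,82.889) (closed)

[3] `<circle>` circle, #000000→cut S761 F1015: (150.618,47.294) → (149.997,50.418) → (148.227,53.067) → (145.578,54.837) → (142.454,55.458) → (139.330,54.837) → (136.681,53.067) → (134.911,50.418) → (134.290,47.294) → (134.911,44.170) → (136.681,41.521) → (139.330,39.751) → (142.454,39.130) → (145.578,39.751) → (148.227,41.521) → (149.997,44.170) → (150.618,47.294) (closed)

G21
G90
G00 X123.673 Y105.038
M4 S305
G01 X30.573 Y22.675 F2559
M5
G00 X69.896 Y82.889
M4 S305
G01 X112.201 Y82.889 F2559
G01 X112.201 Y69.718
G01 X69.896 Y69.718
G01 X69.896 Y82.889
M5
G00 X150.618 Y47.294
M4 S761
G01 X149.997 Y50.418 F1015
G01 X148.227 Y53.067
G01 X145.578 Y54.837
G01 X142.454 Y55.458
G01 X139.330 Y54.837
G01 X136.681 Y53.067
G01 X134.911 Y50.418
G01 X134.290 Y47.294
G01 X134.911 Y44.170
G01 X136.681 Y41.521
G01 X139.330 Y39.751
G01 X142.454 Y39.130
G01 X145.578 Y39.751
G01 X148.227 Y41.521
G01 X149.997 Y44.170
G01 X150.618 Y47.294
M5
G00 X0.000 Y0.000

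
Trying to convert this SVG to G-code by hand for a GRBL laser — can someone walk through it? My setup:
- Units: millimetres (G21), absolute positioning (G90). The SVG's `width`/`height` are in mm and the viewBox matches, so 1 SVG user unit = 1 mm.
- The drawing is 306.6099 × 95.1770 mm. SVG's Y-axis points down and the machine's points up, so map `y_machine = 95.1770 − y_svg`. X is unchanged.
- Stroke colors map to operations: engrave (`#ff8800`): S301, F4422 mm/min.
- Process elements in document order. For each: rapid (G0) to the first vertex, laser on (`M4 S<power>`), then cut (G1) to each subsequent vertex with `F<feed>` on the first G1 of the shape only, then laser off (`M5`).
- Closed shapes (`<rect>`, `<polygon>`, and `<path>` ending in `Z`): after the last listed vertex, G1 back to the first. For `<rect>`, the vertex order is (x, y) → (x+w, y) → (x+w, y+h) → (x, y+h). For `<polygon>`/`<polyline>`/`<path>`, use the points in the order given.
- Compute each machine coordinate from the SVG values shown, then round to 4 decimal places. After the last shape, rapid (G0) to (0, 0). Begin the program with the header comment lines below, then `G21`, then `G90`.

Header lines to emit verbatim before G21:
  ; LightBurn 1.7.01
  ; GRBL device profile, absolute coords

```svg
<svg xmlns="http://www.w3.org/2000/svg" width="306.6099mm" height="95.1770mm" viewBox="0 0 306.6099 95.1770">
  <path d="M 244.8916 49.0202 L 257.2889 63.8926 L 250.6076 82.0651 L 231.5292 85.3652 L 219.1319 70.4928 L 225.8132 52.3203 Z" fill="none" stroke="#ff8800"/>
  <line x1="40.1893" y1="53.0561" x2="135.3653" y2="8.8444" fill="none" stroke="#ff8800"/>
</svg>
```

viewBox `0 0 306.6099 95.1770` with mm width/height → 1 unit = 1 mm. Flip: y_m = 95.1770 − y_svg.

**Shape 1** — `<path>` regular polygon, stroke `#ff8800` → engrave (S301, F4422). Machine vertices: (244.8916,46.1568) → (257.2889,31.2844) → (250.6076,13.1119) → (231.5292,9.8118) → (219.1319,24.6842) → (225.8132,42.8567) → (244.8916,46.1568). Closed: final G1 returns to the first vertex.

**Shape 2** — `<line>` line segment, stroke `#ff8800` → engrave (S301, F4422). Machine vertices: (40.1893,42.1209) → (135.3653,86.3326). Open path.

; LightBurn 1.7.01
; GRBL device profile, absolute coords
G21
G90
G0 X244.8916 Y46.1568
M4 S301
G1 X257.2889 Y31.2844 F4422
G1 X250.6076 Y13.1119
G1 X231.5292 Y9.8118
G1 X219.1319 Y24.6842
G1 X225.8132 Y42.8567
G1 X244.8916 Y46.1568
M5
G0 X40.1893 Y42.1209
M4 S301
G1 X135.3653 Y86.3326 F4422
M5
G0 X0.0000 Y0.0000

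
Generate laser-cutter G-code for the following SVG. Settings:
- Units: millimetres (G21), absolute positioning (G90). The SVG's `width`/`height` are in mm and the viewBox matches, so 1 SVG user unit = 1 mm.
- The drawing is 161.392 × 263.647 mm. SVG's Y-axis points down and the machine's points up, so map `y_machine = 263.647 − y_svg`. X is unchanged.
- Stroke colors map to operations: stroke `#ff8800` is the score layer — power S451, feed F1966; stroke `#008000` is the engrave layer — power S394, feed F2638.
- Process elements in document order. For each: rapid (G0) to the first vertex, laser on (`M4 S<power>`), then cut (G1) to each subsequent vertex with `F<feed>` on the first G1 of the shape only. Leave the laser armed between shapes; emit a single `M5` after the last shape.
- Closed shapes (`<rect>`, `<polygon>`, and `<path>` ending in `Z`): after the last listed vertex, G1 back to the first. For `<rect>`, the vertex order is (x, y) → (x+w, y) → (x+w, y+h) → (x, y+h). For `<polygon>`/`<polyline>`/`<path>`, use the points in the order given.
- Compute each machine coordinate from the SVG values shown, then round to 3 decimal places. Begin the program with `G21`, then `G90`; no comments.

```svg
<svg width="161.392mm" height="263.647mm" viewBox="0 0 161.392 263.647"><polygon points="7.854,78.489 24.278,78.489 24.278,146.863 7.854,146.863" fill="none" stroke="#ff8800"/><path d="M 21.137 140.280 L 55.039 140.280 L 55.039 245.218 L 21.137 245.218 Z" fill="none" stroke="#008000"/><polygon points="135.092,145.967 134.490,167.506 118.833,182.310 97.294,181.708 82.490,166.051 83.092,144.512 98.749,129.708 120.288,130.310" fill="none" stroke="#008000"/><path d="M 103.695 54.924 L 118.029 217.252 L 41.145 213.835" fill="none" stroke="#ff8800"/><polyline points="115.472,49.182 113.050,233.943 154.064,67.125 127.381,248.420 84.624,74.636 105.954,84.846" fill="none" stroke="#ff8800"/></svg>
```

G21
G90
G0 X7.854 Y185.158
M4 S451
G1 X24.278 Y185.158 F1966
G1 X24.278 Y116.784
G1 X7.854 Y116.784
G1 X7.854 Y185.158
G0 X21.137 Y123.367
M4 S394
G1 X55.039 Y123.367 F2638
G1 X55.039 Y18.429
G1 X21.137 Y18.429
G1 X21.137 Y123.367
G0 X135.092 Y117.680
M4 S394
G1 X134.490 Y96.141 F2638
G1 X118.833 Y81.337
G1 X97.294 Y81.939
G1 X82.490 Y97.596
G1 X83.092 Y119.135
G1 X98.749 Y133.939
G1 X120.288 Y133.337
G1 X135.092 Y117.680
G0 X103.695 Y208.723
M4 S451
G1 X118.029 Y46.395 F1966
G1 X41.145 Y49.812
G0 X115.472 Y214.465
M4 S451
G1 X113.050 Y29.704 F1966
G1 X154.064 Y196.522
G1 X127.381 Y15.227
G1 X84.624 Y189.011
G1 X105.954 Y178.801
M5

Since the viewBox matches the mm dimensions, user units are millimetres directly. The only transform is the Y-flip y_m = 263.647 − y_svg.

Shape 1 is a rectangle drawn with `<polygon>`. Its stroke #ff8800 means score at S451, F1966. After flipping Y the toolpath is (7.854,185.158) → (24.278,185.158) → (24.278,116.784) → (7.854,116.784) → (7.854,185.158), returning to the start.

Shape 2 is a rectangle drawn with `<path>`. Its stroke #008000 means engrave at S394, F2638. After flipping Y the toolpath is (21.137,123.367) → (55.039,123.367) → (55.039,18.429) → (21.137,18.429) → (21.137,123.367), returning to the start.

Shape 3 is a regular polygon drawn with `<polygon>`. Its stroke #008000 means engrave at S394, F2638. After flipping Y the toolpath is (135.092,117.680) → (134.490,96.141) → (118.833,81.337) → (97.294,81.939) → (82.490,97.596) → (83.092,119.135) → (98.749,133.939) → (120.288,133.337) → (135.092,117.680), returning to the start.

Shape 4 is a open polyline drawn with `<path>`. Its stroke #ff8800 means score at S451, F1966. After flipping Y the toolpath is (103.695,208.723) → (118.029,46.395) → (41.145,49.812).

Shape 5 is a open polyline drawn with `<polyline>`. Its stroke #ff8800 means score at S451, F1966. After flipping Y the toolpath is (115.472,214.465) → (113.050,29.704) → (154.064,196.522) → (127.381,15.227) → (84.624,189.011) → (105.954,178.801).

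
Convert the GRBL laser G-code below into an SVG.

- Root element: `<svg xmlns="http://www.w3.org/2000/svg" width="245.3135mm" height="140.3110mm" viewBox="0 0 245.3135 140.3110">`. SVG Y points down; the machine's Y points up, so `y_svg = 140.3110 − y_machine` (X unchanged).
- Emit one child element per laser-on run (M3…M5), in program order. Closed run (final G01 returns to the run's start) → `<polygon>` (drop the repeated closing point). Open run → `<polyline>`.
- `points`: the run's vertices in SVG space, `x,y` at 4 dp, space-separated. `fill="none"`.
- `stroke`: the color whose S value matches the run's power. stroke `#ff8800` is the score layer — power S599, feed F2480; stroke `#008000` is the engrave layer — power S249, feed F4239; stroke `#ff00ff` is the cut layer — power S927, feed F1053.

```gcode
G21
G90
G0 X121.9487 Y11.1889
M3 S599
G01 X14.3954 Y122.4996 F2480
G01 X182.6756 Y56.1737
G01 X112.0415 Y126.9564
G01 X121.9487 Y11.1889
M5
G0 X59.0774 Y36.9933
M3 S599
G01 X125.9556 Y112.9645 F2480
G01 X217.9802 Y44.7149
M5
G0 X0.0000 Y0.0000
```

<svg xmlns="http://www.w3.org/2000/svg" width="245.3135mm" height="140.3110mm" viewBox="0 0 245.3135 140.3110">
  <polygon points="121.9487,129.1221 14.3954,17.8114 182.6756,84.1373 112.0415,13.3546" fill="none" stroke="#ff8800"/>
  <polyline points="59.0774,103.3177 125.9556,27.3465 217.9802,95.5961" fill="none" stroke="#ff8800"/>
</svg>

y_svg = 140.3110 − y_m. Every run uses S599, so all elements get stroke `#ff8800` (score).

[1] closed run; points: 121.9487,129.1221 14.3954,17.8114 182.6756,84.1373 112.0415,13.3546

[2] open run; points: 59.0774,103.3177 125.9556,27.3465 217.9802,95.5961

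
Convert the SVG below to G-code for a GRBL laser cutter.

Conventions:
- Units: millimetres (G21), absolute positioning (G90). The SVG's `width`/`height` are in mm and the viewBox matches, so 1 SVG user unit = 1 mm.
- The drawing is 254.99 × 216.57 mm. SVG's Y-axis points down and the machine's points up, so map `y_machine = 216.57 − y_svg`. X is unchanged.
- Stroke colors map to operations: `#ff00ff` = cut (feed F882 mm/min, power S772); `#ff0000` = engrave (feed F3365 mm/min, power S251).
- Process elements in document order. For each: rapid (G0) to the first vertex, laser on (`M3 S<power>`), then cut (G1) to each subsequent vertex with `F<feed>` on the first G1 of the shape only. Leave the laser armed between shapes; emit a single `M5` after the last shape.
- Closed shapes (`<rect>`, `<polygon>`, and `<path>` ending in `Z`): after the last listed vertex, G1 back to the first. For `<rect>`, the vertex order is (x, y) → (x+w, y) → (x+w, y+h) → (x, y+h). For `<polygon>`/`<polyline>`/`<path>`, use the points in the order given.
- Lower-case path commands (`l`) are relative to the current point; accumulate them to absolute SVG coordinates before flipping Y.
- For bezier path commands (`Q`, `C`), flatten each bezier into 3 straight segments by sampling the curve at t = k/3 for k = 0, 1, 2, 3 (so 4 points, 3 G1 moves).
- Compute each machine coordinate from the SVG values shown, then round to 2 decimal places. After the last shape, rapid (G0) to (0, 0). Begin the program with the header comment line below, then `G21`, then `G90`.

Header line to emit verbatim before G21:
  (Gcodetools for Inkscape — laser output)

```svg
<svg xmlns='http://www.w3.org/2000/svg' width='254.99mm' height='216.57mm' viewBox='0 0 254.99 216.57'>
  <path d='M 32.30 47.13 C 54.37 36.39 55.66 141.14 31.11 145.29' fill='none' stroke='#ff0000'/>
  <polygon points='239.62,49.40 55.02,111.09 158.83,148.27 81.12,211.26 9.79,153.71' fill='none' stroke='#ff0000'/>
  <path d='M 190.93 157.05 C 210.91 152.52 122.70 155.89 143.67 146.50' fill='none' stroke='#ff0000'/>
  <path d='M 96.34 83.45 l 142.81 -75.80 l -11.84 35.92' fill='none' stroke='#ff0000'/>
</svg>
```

viewBox `0 0 254.99 216.57` with mm width/height → 1 unit = 1 mm. Flip: y_m = 216.57 − y_svg.

**Shape 1** — `<path>` cubic bezier, stroke `#ff0000` → engrave (S251, F3365). Control points (SVG): P0=(32.30,47.13), P1=(54.37,36.39), P2=(55.66,141.14), P3=(31.11,145.29); sampled at t=k/3. Machine vertices: (32.30,169.44) → (47.26,149.69) → (47.23,100.96) → (31.11,71.28). Open path.

**Shape 2** — `<polygon>` closed polygon, stroke `#ff0000` → engrave (S251, F3365). Machine vertices: (239.62,167.17) → (55.02,105.48) → (158.83,68.30) → (81.12,5.31) → (9.79,62.86) → (239.62,167.17). Closed: final G1 returns to the first vertex.

**Shape 3** — `<path>` cubic bezier, stroke `#ff0000` → engrave (S251, F3365). Control points (SVG): P0=(190.93,157.05), P1=(210.91,152.52), P2=(122.70,155.89), P3=(143.67,146.50); sampled at t=k/3. Machine vertices: (190.93,59.52) → (182.90,62.18) → (151.04,64.17) → (143.67,70.07). Open path.

**Shape 4** — `<path>` open polyline, stroke `#ff0000` → engrave (S251, F3365). Machine vertices: (96.34,133.12) → (239.15,208.92) → (227.31,173.00). Open path.

(Gcodetools for Inkscape — laser output)
G21
G90
G0 X32.30 Y169.44
M3 S251
G1 X47.26 Y149.69 F3365
G1 X47.23 Y100.96
G1 X31.11 Y71.28
G0 X239.62 Y167.17
M3 S251
G1 X55.02 Y105.48 F3365
G1 X158.83 Y68.30
G1 X81.12 Y5.31
G1 X9.79 Y62.86
G1 X239.62 Y167.17
G0 X190.93 Y59.52
M3 S251
G1 X182.90 Y62.18 F3365
G1 X151.04 Y64.17
G1 X143.67 Y70.07
G0 X96.34 Y133.12
M3 S251
G1 X239.15 Y208.92 F3365
G1 X227.31 Y173.00
M5
G0 X0.00 Y0.00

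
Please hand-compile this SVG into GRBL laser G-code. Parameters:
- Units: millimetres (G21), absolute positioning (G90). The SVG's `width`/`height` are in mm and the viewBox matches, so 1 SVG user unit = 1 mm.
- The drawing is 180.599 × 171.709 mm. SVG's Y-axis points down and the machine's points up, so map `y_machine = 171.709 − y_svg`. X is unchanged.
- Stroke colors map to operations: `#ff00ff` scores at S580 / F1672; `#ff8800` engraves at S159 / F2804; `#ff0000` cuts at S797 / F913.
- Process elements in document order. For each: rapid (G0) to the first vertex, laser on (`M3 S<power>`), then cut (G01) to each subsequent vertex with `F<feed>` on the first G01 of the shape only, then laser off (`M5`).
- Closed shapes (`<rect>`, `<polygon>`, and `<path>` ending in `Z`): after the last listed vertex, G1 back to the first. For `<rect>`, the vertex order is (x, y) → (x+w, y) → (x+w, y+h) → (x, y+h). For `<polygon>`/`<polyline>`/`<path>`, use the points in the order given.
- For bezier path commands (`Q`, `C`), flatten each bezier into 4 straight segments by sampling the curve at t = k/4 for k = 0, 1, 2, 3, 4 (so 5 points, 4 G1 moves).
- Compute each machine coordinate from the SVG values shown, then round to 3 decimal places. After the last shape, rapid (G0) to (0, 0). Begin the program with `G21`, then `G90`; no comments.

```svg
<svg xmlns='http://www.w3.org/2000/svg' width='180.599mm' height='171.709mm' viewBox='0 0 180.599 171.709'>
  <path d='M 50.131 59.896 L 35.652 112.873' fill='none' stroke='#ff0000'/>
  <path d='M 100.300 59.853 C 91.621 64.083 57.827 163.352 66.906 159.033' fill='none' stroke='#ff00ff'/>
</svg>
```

G21
G90
G0 X50.131 Y111.813
M3 S797
G01 X35.652 Y58.836 F913
M5
G0 X100.300 Y111.856
M3 S580
G01 X90.144 Y93.967 F1672
G01 X76.944 Y59.060
G01 X67.073 Y25.756
G01 X66.906 Y12.676
M5
G0 X0.000 Y0.000

Since the viewBox matches the mm dimensions, user units are millimetres directly. The only transform is the Y-flip y_m = 171.709 − y_svg.

Shape 1 is a line segment drawn with `<path>`. Its stroke #ff0000 means cut at S797, F913. After flipping Y the toolpath is (50.131,111.813) → (35.652,58.836).

Shape 2 is a cubic bezier drawn with `<path>`. Its stroke #ff00ff means score at S580, F1672. After flipping Y the toolpath is (100.300,111.856) → (90.144,93.967) → (76.944,59.060) → (67.073,25.756) → (66.906,12.676).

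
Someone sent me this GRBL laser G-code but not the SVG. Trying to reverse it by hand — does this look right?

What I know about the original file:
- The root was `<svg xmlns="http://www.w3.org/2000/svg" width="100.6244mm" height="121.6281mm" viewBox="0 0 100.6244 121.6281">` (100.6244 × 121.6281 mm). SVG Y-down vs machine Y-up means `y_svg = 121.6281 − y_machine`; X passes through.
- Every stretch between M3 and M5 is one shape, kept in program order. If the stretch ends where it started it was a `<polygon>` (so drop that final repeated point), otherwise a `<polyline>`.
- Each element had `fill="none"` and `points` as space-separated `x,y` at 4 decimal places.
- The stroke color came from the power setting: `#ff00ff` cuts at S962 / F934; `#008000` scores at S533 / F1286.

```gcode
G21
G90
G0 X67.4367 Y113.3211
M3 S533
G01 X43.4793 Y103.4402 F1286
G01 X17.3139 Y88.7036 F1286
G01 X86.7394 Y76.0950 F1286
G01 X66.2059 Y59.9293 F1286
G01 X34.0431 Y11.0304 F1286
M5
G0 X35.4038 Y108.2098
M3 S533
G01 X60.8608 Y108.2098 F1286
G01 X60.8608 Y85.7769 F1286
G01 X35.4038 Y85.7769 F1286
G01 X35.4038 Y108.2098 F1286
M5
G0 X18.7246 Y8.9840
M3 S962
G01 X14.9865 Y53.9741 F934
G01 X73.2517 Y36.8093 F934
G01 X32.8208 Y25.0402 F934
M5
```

y_svg = 121.6281 − y_m.

[1] S533→`#008000` (score); open run; points: 67.4367,8.3070 43.4793,18.1879 17.3139,32.9245 86.7394,45.5331 66.2059,61.6988 34.0431,110.5977

[2] S533→`#008000` (score); closed run; points: 35.4038,13.4183 60.8608,13.4183 60.8608,35.8512 35.4038,35.8512

[3] S962→`#ff00ff` (cut); open run; points: 18.7246,112.6441 14.9865,67.6540 73.2517,84.8188 32.8208,96.5879

<svg xmlns="http://www.w3.org/2000/svg" width="100.6244mm" height="121.6281mm" viewBox="0 0 100.6244 121.6281">
  <polyline points="67.4367,8.3070 43.4793,18.1879 17.3139,32.9245 86.7394,45.5331 66.2059,61.6988 34.0431,110.5977" fill="none" stroke="#008000"/>
  <polygon points="35.4038,13.4183 60.8608,13.4183 60.8608,35.8512 35.4038,35.8512" fill="none" stroke="#008000"/>
  <polyline points="18.7246,112.6441 14.9865,67.6540 73.2517,84.8188 32.8208,96.5879" fill="none" stroke="#ff00ff"/>
</svg>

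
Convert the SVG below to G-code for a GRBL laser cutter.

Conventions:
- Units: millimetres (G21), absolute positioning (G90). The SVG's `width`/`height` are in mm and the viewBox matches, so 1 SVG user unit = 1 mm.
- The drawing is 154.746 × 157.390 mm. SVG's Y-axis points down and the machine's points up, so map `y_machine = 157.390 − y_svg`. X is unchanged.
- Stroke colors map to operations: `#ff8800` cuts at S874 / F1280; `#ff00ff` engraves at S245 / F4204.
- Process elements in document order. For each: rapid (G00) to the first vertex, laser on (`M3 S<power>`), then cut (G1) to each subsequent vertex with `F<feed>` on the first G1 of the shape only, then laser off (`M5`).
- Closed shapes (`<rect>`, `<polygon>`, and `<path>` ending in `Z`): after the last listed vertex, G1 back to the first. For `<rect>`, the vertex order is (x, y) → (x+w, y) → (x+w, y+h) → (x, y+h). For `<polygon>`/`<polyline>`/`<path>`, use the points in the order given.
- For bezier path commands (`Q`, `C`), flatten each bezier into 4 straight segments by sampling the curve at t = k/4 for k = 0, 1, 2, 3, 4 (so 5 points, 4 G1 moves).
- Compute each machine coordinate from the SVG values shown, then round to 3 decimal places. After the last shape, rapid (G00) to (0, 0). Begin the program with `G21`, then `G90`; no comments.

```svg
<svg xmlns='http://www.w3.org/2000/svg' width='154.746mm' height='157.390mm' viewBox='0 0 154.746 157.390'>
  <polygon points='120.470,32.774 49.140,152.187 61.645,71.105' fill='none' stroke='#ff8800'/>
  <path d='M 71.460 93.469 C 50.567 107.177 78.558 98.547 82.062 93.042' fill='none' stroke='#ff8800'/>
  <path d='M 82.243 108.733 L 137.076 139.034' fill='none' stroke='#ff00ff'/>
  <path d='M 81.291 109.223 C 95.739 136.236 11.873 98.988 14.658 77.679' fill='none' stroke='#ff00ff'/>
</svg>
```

G21
G90
G00 X120.470 Y124.616
M3 S874
G1 X49.140 Y5.203 F1280
G1 X61.645 Y86.285
G1 X120.470 Y124.616
M5
G00 X71.460 Y63.921
M3 S874
G1 X63.810 Y57.431 F1280
G1 X67.612 Y56.930
G1 X75.989 Y60.031
G1 X82.062 Y64.348
M5
G00 X82.243 Y48.657
M3 S245
G1 X137.076 Y18.356 F4204
M5
G00 X81.291 Y48.167
M3 S245
G1 X76.583 Y38.703 F4204
G1 X52.348 Y45.818
G1 X25.926 Y61.994
G1 X14.658 Y79.711
M5
G00 X0.000 Y0.000

viewBox `0 0 154.746 157.390` with mm width/height → 1 unit = 1 mm. Flip: y_m = 157.390 − y_svg.

**Shape 1** — `<polygon>` closed polygon, stroke `#ff8800` → cut (S874, F1280). Machine vertices: (120.470,124.616) → (49.140,5.203) → (61.645,86.285) → (120.470,124.616). Closed: final G1 returns to the first vertex.

**Shape 2** — `<path>` cubic bezier, stroke `#ff8800` → cut (S874, F1280). Control points (SVG): P0=(71.460,93.469), P1=(50.567,107.177), P2=(78.558,98.547), P3=(82.062,93.042); sampled at t=k/4. Machine vertices: (71.460,63.921) → (63.810,57.431) → (67.612,56.930) → (75.989,60.031) → (82.062,64.348). Open path.

**Shape 3** — `<path>` line segment, stroke `#ff00ff` → engrave (S245, F4204). Machine vertices: (82.243,48.657) → (137.076,18.356). Open path.

**Shape 4** — `<path>` cubic bezier, stroke `#ff00ff` → engrave (S245, F4204). Control points (SVG): P0=(81.291,109.223), P1=(95.739,136.236), P2=(11.873,98.988), P3=(14.658,77.679); sampled at t=k/4. Machine vertices: (81.291,48.167) → (76.583,38.703) → (52.348,45.818) → (25.926,61.994) → (14.658,79.711). Open path.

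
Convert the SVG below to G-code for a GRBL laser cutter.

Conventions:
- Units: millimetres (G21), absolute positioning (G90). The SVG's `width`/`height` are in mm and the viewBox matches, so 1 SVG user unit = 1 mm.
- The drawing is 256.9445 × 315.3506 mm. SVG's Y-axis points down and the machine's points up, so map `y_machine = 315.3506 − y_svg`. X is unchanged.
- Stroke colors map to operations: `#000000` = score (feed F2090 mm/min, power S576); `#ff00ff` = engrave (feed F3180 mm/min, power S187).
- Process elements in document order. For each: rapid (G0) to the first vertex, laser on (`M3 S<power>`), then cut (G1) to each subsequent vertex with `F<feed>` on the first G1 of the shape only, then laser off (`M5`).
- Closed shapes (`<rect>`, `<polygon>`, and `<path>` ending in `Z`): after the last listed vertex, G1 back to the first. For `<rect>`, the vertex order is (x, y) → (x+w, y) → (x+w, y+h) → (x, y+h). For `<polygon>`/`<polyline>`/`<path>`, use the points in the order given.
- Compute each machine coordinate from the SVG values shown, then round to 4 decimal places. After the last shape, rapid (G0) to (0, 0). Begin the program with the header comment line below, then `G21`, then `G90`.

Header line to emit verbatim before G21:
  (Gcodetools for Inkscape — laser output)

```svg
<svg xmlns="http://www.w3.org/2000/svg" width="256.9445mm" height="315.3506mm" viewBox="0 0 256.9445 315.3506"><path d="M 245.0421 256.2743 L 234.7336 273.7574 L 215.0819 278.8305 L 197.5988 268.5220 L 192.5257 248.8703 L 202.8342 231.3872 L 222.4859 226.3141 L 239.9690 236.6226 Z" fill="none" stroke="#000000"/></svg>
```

1 u = 1 mm; y_m = 315.3506 − y.

[1] `<path>` regular polygon, #000000→score S576 F2090: (245.0421,59.0763) → (234.7336,41.5932) → (215.0819,36.5201) → (197.5988,46.8286) → (192.5257,66.4803) → (202.8342,83.9634) → (222.4859,89.0365) → (239.9690,78.7280) → (245.0421,59.0763) (closed)

(Gcodetools for Inkscape — laser output)
G21
G90
G0 X245.0421 Y59.0763
M3 S576
G1 X234.7336 Y41.5932 F2090
G1 X215.0819 Y36.5201
G1 X197.5988 Y46.8286
G1 X192.5257 Y66.4803
G1 X202.8342 Y83.9634
G1 X222.4859 Y89.0365
G1 X239.9690 Y78.7280
G1 X245.0421 Y59.0763
M5
G0 X0.0000 Y0.0000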